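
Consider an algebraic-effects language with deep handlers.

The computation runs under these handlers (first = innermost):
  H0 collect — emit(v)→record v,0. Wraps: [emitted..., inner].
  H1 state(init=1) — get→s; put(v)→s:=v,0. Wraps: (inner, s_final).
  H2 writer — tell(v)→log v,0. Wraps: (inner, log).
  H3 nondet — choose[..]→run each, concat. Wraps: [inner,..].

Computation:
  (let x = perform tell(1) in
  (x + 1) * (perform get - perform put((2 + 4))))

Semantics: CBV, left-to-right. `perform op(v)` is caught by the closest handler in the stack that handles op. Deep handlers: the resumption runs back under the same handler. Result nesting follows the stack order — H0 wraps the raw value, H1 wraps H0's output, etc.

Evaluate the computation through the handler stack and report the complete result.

Answer: [(([1], 6), (1))]

Evaluation trace:
tell(1) @ H2 ⇒ log+=1
get @ H1 ⇒ 1
put(6) @ H1 ⇒ s:=6
H0 returns [1]
H1 returns ([1], 6)
H2 returns (([1], 6), (1))
H3 returns [(([1], 6), (1))]
= [(([1], 6), (1))]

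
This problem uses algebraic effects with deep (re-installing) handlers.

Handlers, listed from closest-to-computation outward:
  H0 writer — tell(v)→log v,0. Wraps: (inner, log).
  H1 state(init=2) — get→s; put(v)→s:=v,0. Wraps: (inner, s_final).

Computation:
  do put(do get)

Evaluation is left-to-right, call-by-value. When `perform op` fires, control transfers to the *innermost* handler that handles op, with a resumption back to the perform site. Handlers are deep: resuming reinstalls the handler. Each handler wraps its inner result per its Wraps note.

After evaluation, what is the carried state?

Step-by-step:
get @ H1 ⇒ 2
put(2) @ H1 ⇒ s:=2
H0 returns (0, ())
H1 returns ((0, ()), 2)
= ((0, ()), 2)

Answer: 2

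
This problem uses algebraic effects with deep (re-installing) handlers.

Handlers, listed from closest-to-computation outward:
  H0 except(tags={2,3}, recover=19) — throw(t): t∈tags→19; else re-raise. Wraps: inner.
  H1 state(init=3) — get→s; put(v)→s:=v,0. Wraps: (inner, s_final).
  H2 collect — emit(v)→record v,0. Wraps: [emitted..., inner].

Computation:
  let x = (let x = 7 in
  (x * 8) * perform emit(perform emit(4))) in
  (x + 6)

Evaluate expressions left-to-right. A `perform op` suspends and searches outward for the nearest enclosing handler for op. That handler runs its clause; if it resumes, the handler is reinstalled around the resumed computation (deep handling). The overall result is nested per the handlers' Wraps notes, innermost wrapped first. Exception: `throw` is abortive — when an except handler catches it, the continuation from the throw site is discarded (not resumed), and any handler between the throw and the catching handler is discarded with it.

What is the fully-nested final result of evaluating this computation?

Answer: [4, 0, (6, 3)]

Step-by-step:
emit(4) @ H2 ⇒ out+=4
emit(0) @ H2 ⇒ out+=0
H0 returns 6
H1 returns (6, 3)
H2 returns [4, 0, (6, 3)]
= [4, 0, (6, 3)]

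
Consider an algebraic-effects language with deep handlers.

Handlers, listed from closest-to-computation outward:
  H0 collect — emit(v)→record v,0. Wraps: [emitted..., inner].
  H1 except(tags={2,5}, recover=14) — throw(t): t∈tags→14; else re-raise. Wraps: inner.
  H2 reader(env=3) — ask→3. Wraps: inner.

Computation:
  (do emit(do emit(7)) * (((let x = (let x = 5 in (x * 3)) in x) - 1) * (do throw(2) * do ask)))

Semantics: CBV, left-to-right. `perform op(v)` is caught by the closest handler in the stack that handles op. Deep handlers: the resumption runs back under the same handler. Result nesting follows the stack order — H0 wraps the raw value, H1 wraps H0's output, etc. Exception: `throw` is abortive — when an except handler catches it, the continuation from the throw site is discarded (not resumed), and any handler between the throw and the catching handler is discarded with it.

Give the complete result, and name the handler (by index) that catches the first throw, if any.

Answer: 14 ; first throw caught by: H1

Evaluation trace:
emit(7) @ H0 ⇒ out+=7
emit(0) @ H0 ⇒ out+=0
throw(2) @ H1 caught ⇒ 14
H2 returns 14
= 14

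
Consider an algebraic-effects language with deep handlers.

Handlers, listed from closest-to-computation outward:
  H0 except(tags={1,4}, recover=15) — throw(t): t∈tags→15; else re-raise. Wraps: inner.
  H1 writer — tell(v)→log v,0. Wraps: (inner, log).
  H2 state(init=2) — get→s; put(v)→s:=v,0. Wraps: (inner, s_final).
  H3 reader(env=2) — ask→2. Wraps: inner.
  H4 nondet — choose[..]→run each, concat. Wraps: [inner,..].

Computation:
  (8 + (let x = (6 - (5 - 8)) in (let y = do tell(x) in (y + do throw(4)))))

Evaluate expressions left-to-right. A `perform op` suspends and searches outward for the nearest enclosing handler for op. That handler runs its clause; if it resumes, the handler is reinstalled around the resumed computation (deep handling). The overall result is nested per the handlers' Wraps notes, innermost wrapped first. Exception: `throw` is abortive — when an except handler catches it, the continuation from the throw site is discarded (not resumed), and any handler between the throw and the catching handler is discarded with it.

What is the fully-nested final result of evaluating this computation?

Answer: [((15, (9)), 2)]

Working:
tell(9) @ H1 ⇒ log+=9
throw(4) @ H0 caught ⇒ 15
H1 returns (15, (9))
H2 returns ((15, (9)), 2)
H3 returns ((15, (9)), 2)
H4 returns [((15, (9)), 2)]
= [((15, (9)), 2)]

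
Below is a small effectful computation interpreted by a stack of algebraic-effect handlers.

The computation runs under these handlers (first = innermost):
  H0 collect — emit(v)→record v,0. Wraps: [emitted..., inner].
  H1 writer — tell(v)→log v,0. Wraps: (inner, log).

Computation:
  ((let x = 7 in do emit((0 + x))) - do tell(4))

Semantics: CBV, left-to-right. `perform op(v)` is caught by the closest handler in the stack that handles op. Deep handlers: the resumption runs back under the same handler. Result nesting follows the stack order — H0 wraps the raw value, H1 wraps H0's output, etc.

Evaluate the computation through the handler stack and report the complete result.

Working:
emit(7) @ H0 ⇒ out+=7
tell(4) @ H1 ⇒ log+=4
H0 returns [7, 0]
H1 returns ([7, 0], (4))
= ([7, 0], (4))

Answer: ([7, 0], (4))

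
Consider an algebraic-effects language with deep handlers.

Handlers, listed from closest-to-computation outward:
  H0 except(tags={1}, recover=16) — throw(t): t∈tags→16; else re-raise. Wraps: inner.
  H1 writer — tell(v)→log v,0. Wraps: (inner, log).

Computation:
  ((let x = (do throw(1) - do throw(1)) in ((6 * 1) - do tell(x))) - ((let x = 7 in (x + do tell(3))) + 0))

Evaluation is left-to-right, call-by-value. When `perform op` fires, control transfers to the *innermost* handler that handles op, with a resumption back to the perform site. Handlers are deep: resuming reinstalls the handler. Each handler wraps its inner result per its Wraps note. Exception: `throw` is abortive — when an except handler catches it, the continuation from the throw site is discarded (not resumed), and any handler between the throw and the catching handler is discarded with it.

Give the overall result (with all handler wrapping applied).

Evaluation trace:
throw(1) @ H0 caught ⇒ 16
H1 returns (16, ())
= (16, ())

Answer: (16, ())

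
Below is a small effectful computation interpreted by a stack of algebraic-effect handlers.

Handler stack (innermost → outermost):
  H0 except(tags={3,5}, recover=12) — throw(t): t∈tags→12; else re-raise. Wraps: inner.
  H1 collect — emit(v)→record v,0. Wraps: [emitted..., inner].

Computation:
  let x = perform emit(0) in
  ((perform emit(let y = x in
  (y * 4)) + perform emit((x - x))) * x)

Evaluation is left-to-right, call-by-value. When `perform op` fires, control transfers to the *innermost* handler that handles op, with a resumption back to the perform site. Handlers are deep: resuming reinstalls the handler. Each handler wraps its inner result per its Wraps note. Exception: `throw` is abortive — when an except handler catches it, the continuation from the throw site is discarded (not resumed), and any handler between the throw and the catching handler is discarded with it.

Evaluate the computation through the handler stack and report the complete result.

Step-by-step:
emit(0) @ H1 ⇒ out+=0
emit(0) @ H1 ⇒ out+=0
emit(0) @ H1 ⇒ out+=0
H0 returns 0
H1 returns [0, 0, 0, 0]
= [0, 0, 0, 0]

Answer: [0, 0, 0, 0]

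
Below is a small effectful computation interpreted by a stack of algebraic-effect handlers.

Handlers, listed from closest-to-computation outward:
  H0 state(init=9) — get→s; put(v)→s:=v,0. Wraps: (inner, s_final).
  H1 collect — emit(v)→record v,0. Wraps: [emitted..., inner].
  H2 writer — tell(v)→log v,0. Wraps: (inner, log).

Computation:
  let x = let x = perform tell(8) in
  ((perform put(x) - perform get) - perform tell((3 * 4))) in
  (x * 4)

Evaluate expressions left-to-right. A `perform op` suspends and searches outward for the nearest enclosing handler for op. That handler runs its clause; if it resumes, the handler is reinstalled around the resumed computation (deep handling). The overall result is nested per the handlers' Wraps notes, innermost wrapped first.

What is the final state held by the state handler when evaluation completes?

Step-by-step:
tell(8) @ H2 ⇒ log+=8
put(0) @ H0 ⇒ s:=0
get @ H0 ⇒ 0
tell(12) @ H2 ⇒ log+=12
H0 returns (0, 0)
H1 returns [(0, 0)]
H2 returns ([(0, 0)], (8, 12))
= ([(0, 0)], (8, 12))

Answer: 0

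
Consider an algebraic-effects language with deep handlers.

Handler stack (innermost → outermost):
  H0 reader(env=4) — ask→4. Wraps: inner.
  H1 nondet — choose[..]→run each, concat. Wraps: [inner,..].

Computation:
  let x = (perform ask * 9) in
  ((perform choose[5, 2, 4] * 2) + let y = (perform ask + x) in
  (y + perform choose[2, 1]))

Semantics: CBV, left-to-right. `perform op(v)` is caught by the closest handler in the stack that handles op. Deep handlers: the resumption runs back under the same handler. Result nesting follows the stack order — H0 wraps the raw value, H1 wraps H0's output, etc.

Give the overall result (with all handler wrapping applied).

Evaluation trace:
ask @ H0 ⇒ 4
choose[5, 2, 4] @ H1
  branch[0] choose=5:
    ask @ H0 ⇒ 4
    choose[2, 1] @ H1
      branch[0] choose=2:
        H0 returns 52
        H1 returns [52]
      branch[1] choose=1:
        H0 returns 51
        H1 returns [51]
  branch[1] choose=2:
    ask @ H0 ⇒ 4
    choose[2, 1] @ H1
      branch[0] choose=2:
        H0 returns 46
        H1 returns [46]
      branch[1] choose=1:
        H0 returns 45
        H1 returns [45]
  branch[2] choose=4:
    ask @ H0 ⇒ 4
    choose[2, 1] @ H1
      branch[0] choose=2:
        H0 returns 50
        H1 returns [50]
      branch[1] choose=1:
        H0 returns 49
        H1 returns [49]
= [52, 51, 46, 45, 50, 49]

Answer: [52, 51, 46, 45, 50, 49]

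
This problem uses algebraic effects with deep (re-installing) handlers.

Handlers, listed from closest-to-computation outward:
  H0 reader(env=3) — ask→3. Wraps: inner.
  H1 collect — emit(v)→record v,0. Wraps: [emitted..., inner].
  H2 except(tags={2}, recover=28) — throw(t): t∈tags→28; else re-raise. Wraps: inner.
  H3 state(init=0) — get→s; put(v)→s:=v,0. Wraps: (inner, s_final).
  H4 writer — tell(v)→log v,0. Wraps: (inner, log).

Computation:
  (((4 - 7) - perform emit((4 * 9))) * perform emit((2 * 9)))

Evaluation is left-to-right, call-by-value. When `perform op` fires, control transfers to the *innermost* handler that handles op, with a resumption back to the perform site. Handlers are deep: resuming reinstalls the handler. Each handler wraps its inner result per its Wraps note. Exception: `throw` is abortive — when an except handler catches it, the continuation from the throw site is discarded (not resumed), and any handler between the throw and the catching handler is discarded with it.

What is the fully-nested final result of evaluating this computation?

Evaluation trace:
emit(36) @ H1 ⇒ out+=36
emit(18) @ H1 ⇒ out+=18
H0 returns 0
H1 returns [36, 18, 0]
H2 returns [36, 18, 0]
H3 returns ([36, 18, 0], 0)
H4 returns (([36, 18, 0], 0), ())
= (([36, 18, 0], 0), ())

Answer: (([36, 18, 0], 0), ())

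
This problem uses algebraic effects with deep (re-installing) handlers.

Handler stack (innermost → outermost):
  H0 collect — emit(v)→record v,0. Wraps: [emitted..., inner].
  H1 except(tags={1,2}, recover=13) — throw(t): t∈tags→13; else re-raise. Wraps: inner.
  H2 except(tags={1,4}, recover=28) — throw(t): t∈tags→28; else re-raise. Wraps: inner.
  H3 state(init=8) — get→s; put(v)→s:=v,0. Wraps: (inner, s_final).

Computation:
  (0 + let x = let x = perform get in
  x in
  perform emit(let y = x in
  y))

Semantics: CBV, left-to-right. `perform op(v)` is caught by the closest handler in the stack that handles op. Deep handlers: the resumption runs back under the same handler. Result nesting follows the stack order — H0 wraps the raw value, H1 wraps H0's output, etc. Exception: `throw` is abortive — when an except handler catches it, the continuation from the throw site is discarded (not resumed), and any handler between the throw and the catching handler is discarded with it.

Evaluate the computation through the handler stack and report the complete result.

Answer: ([8, 0], 8)

Step-by-step:
get @ H3 ⇒ 8
emit(8) @ H0 ⇒ out+=8
H0 returns [8, 0]
H1 returns [8, 0]
H2 returns [8, 0]
H3 returns ([8, 0], 8)
= ([8, 0], 8)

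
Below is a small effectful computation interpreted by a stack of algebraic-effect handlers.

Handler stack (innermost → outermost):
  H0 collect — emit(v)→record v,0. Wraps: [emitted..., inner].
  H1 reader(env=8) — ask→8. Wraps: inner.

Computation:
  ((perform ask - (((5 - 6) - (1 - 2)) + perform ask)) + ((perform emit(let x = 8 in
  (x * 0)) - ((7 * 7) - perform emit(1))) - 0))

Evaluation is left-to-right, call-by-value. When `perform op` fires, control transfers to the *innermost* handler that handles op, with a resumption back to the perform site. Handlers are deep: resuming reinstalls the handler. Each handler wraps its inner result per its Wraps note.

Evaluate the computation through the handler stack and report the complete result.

Evaluation trace:
ask @ H1 ⇒ 8
ask @ H1 ⇒ 8
emit(0) @ H0 ⇒ out+=0
emit(1) @ H0 ⇒ out+=1
H0 returns [0, 1, -49]
H1 returns [0, 1, -49]
= [0, 1, -49]

Answer: [0, 1, -49]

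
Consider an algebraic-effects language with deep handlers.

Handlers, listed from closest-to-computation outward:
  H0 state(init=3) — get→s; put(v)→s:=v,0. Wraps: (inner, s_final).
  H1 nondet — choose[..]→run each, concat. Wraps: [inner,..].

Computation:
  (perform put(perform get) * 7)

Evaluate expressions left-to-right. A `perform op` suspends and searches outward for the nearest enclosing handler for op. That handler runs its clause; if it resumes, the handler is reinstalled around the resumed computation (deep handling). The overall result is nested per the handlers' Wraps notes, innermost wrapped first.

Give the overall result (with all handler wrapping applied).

Step-by-step:
get @ H0 ⇒ 3
put(3) @ H0 ⇒ s:=3
H0 returns (0, 3)
H1 returns [(0, 3)]
= [(0, 3)]

Answer: [(0, 3)]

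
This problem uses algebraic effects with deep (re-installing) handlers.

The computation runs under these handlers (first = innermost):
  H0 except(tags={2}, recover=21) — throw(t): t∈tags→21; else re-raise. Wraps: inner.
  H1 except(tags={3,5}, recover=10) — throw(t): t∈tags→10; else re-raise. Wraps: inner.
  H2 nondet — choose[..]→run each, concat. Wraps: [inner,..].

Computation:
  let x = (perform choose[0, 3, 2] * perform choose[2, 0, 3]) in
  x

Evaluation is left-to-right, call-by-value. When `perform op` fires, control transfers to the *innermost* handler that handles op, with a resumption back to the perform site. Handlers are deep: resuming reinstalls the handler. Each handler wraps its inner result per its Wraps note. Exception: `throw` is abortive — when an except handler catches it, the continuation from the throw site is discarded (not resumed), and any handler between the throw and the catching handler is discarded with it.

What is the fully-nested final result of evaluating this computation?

Answer: [0, 0, 0, 6, 0, 9, 4, 0, 6]

Step-by-step:
choose[0, 3, 2] @ H2
  branch[0] choose=0:
    choose[2, 0, 3] @ H2
      branch[0] choose=2:
        H0 returns 0
        H1 returns 0
        H2 returns [0]
      branch[1] choose=0:
        H0 returns 0
        H1 returns 0
        H2 returns [0]
      branch[2] choose=3:
        H0 returns 0
        H1 returns 0
        H2 returns [0]
  branch[1] choose=3:
    choose[2, 0, 3] @ H2
      branch[0] choose=2:
        H0 returns 6
        H1 returns 6
        H2 returns [6]
      branch[1] choose=0:
        H0 returns 0
        H1 returns 0
        H2 returns [0]
      branch[2] choose=3:
        H0 returns 9
        H1 returns 9
        H2 returns [9]
  branch[2] choose=2:
    choose[2, 0, 3] @ H2
      branch[0] choose=2:
        H0 returns 4
        H1 returns 4
        H2 returns [4]
      branch[1] choose=0:
        H0 returns 0
        H1 returns 0
        H2 returns [0]
      branch[2] choose=3:
        H0 returns 6
        H1 returns 6
        H2 returns [6]
= [0, 0, 0, 6, 0, 9, 4, 0, 6]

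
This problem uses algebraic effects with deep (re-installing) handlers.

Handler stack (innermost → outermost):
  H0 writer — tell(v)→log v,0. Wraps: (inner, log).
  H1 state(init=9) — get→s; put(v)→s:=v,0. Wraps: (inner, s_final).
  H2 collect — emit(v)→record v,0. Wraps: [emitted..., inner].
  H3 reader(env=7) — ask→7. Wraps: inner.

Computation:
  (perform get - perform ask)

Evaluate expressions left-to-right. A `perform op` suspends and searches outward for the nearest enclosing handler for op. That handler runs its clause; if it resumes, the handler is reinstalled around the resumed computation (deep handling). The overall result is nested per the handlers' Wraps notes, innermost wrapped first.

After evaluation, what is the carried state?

Answer: 9

Evaluation trace:
get @ H1 ⇒ 9
ask @ H3 ⇒ 7
H0 returns (2, ())
H1 returns ((2, ()), 9)
H2 returns [((2, ()), 9)]
H3 returns [((2, ()), 9)]
= [((2, ()), 9)]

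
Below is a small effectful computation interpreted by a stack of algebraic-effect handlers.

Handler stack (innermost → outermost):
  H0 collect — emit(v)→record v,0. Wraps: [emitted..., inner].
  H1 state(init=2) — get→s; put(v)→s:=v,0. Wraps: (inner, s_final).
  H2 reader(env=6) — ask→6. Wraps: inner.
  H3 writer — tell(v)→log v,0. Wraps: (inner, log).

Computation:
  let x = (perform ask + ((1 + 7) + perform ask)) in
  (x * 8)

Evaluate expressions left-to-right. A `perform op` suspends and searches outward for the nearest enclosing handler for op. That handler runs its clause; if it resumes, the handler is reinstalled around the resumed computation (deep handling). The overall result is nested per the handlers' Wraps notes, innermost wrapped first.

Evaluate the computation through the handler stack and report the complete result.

Evaluation trace:
ask @ H2 ⇒ 6
ask @ H2 ⇒ 6
H0 returns [160]
H1 returns ([160], 2)
H2 returns ([160], 2)
H3 returns (([160], 2), ())
= (([160], 2), ())

Answer: (([160], 2), ())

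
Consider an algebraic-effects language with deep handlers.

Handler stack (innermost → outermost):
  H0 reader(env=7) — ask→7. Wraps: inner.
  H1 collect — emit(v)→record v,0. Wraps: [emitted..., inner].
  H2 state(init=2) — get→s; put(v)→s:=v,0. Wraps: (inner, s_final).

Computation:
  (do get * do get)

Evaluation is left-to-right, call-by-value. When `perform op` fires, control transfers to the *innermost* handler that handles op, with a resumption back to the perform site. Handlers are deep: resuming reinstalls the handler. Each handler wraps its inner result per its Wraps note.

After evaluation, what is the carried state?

Answer: 2

Working:
get @ H2 ⇒ 2
get @ H2 ⇒ 2
H0 returns 4
H1 returns [4]
H2 returns ([4], 2)
= ([4], 2)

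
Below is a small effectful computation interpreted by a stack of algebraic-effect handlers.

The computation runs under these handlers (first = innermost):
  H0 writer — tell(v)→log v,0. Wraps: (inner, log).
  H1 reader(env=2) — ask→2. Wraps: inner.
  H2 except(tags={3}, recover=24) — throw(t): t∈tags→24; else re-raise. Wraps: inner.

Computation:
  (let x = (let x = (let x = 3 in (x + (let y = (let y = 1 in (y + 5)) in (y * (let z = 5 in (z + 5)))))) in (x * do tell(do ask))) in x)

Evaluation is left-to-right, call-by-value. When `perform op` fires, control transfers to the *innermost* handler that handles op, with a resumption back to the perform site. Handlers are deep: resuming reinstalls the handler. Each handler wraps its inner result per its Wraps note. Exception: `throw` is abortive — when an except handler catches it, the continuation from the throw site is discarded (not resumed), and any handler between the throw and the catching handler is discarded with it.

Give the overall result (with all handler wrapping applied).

Answer: (0, (2))

Evaluation trace:
ask @ H1 ⇒ 2
tell(2) @ H0 ⇒ log+=2
H0 returns (0, (2))
H1 returns (0, (2))
H2 returns (0, (2))
= (0, (2))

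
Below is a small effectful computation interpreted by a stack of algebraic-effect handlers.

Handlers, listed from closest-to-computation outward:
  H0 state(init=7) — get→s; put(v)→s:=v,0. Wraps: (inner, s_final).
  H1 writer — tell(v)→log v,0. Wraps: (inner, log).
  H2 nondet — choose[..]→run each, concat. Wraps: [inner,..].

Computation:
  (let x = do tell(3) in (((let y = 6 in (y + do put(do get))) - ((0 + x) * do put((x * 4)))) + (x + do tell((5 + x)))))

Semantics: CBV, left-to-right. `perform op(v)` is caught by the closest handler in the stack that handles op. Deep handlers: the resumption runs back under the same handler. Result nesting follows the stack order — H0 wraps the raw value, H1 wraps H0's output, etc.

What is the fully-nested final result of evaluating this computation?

Step-by-step:
tell(3) @ H1 ⇒ log+=3
get @ H0 ⇒ 7
put(7) @ H0 ⇒ s:=7
put(0) @ H0 ⇒ s:=0
tell(5) @ H1 ⇒ log+=5
H0 returns (6, 0)
H1 returns ((6, 0), (3, 5))
H2 returns [((6, 0), (3, 5))]
= [((6, 0), (3, 5))]

Answer: [((6, 0), (3, 5))]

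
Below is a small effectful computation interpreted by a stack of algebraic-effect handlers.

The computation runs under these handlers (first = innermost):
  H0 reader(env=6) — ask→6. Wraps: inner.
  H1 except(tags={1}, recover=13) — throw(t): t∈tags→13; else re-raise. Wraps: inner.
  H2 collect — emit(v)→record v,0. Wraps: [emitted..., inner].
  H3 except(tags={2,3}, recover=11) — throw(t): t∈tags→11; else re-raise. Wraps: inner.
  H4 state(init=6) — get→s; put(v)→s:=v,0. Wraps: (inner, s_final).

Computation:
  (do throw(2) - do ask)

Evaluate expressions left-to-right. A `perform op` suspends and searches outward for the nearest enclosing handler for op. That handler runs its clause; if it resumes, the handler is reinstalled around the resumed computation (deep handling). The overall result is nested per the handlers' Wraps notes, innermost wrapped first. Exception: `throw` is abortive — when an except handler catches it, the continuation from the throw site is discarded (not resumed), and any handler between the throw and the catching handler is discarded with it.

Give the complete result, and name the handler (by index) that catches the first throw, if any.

Evaluation trace:
throw(2) @ H1 re-raised
throw(2) @ H3 caught ⇒ 11
H4 returns (11, 6)
= (11, 6)

Answer: (11, 6) ; first throw caught by: H3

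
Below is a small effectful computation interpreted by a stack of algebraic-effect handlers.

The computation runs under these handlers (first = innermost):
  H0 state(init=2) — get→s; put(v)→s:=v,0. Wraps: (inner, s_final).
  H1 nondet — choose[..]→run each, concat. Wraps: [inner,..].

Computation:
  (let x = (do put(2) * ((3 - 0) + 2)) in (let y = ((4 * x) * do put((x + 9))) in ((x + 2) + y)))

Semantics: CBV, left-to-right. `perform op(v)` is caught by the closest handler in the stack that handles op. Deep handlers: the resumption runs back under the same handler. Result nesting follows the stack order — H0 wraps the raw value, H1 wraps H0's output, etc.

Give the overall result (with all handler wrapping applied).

Answer: [(2, 9)]

Evaluation trace:
put(2) @ H0 ⇒ s:=2
put(9) @ H0 ⇒ s:=9
H0 returns (2, 9)
H1 returns [(2, 9)]
= [(2, 9)]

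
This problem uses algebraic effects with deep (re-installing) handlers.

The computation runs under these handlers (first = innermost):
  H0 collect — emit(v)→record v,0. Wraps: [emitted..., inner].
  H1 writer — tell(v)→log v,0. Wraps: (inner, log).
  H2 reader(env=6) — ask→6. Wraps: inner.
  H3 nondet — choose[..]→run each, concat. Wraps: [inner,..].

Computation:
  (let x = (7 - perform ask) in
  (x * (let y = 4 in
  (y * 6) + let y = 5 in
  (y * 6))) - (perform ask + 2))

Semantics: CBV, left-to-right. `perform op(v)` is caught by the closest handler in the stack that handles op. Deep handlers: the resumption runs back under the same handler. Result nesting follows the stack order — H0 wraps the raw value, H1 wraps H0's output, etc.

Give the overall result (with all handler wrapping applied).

Answer: [([46], ())]

Step-by-step:
ask @ H2 ⇒ 6
ask @ H2 ⇒ 6
H0 returns [46]
H1 returns ([46], ())
H2 returns ([46], ())
H3 returns [([46], ())]
= [([46], ())]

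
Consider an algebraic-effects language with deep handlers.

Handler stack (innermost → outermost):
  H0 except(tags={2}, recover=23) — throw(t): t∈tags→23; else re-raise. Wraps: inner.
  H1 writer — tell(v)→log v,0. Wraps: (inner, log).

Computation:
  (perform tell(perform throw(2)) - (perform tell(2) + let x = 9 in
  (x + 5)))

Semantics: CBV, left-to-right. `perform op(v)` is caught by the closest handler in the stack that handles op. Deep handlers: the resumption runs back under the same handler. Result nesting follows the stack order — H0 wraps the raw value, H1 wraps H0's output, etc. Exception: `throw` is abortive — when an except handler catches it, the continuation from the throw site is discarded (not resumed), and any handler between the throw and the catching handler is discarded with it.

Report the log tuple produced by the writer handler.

Evaluation trace:
throw(2) @ H0 caught ⇒ 23
H1 returns (23, ())
= (23, ())

Answer: ()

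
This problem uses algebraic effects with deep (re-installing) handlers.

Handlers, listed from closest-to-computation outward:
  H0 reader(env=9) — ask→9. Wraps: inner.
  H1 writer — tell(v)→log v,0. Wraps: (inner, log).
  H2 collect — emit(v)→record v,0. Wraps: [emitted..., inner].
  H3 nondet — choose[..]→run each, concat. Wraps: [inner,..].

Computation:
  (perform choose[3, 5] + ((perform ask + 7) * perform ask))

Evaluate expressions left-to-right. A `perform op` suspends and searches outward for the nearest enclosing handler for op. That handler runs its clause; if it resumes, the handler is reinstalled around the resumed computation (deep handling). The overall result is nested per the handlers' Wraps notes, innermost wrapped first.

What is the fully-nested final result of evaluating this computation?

Answer: [[(147, ())], [(149, ())]]

Step-by-step:
choose[3, 5] @ H3
  branch[0] choose=3:
    ask @ H0 ⇒ 9
    ask @ H0 ⇒ 9
    H0 returns 147
    H1 returns (147, ())
    H2 returns [(147, ())]
    H3 returns [[(147, ())]]
  branch[1] choose=5:
    ask @ H0 ⇒ 9
    ask @ H0 ⇒ 9
    H0 returns 149
    H1 returns (149, ())
    H2 returns [(149, ())]
    H3 returns [[(149, ())]]
= [[(147, ())], [(149, ())]]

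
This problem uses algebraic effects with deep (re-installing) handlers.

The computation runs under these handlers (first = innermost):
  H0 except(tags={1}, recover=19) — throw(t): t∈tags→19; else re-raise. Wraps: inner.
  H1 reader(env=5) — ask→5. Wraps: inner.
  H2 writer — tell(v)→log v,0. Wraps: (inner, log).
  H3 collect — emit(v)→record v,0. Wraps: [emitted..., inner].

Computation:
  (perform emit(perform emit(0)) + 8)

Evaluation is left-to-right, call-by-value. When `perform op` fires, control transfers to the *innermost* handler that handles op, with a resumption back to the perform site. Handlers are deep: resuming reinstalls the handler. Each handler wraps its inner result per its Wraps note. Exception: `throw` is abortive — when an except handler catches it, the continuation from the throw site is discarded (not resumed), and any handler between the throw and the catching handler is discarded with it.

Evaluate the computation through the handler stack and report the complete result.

Step-by-step:
emit(0) @ H3 ⇒ out+=0
emit(0) @ H3 ⇒ out+=0
H0 returns 8
H1 returns 8
H2 returns (8, ())
H3 returns [0, 0, (8, ())]
= [0, 0, (8, ())]

Answer: [0, 0, (8, ())]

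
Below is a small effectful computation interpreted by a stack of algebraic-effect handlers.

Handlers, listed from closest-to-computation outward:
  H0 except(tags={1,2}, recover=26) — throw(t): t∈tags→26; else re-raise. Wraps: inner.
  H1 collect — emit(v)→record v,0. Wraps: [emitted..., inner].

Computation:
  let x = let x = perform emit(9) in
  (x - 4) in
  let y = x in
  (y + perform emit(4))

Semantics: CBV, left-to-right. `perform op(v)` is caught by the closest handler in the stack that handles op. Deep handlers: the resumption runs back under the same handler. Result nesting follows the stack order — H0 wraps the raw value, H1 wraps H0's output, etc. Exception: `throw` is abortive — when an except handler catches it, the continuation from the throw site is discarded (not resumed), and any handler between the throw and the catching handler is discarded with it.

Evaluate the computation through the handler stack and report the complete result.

Working:
emit(9) @ H1 ⇒ out+=9
emit(4) @ H1 ⇒ out+=4
H0 returns -4
H1 returns [9, 4, -4]
= [9, 4, -4]

Answer: [9, 4, -4]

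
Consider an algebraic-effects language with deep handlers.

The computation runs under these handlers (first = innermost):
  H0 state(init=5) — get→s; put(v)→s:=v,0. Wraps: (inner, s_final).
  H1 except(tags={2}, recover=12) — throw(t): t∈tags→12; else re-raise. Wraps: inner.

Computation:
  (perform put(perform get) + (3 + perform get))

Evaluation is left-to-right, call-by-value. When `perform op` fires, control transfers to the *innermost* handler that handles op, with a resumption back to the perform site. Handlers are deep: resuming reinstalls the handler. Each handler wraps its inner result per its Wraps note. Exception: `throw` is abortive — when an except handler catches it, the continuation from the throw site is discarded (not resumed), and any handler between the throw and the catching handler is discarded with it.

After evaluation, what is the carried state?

Answer: 5

Step-by-step:
get @ H0 ⇒ 5
put(5) @ H0 ⇒ s:=5
get @ H0 ⇒ 5
H0 returns (8, 5)
H1 returns (8, 5)
= (8, 5)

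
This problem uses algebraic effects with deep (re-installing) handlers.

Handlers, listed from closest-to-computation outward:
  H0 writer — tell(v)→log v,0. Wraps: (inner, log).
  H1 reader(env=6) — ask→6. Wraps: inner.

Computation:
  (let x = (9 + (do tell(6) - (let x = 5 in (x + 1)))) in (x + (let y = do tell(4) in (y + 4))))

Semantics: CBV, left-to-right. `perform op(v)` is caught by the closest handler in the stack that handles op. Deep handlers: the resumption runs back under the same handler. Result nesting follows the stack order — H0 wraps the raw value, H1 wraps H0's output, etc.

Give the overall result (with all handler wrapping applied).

Answer: (7, (6, 4))

Working:
tell(6) @ H0 ⇒ log+=6
tell(4) @ H0 ⇒ log+=4
H0 returns (7, (6, 4))
H1 returns (7, (6, 4))
= (7, (6, 4))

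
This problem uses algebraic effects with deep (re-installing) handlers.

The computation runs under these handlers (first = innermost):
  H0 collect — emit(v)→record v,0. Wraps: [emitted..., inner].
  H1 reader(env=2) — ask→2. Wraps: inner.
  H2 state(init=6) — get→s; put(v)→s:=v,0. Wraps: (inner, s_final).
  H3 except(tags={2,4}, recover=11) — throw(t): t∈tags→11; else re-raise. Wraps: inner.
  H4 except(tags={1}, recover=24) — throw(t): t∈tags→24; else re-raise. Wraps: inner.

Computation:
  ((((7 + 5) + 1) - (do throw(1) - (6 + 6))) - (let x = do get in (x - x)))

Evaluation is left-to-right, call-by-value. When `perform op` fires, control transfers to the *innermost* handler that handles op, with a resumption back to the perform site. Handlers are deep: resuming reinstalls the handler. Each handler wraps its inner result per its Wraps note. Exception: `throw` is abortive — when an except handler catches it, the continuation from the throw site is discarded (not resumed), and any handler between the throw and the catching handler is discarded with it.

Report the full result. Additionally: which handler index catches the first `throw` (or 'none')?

Evaluation trace:
throw(1) @ H3 re-raised
throw(1) @ H4 caught ⇒ 24
= 24

Answer: 24 ; first throw caught by: H4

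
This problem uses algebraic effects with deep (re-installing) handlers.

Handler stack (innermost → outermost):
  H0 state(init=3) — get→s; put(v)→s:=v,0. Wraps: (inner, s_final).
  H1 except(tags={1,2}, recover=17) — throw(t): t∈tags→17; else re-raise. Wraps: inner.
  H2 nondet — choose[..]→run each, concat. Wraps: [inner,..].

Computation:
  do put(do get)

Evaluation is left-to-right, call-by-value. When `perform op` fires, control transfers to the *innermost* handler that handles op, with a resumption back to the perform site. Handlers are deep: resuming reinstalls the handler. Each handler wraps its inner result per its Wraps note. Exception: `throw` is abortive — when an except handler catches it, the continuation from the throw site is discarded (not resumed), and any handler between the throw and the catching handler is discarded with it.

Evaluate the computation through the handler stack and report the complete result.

Working:
get @ H0 ⇒ 3
put(3) @ H0 ⇒ s:=3
H0 returns (0, 3)
H1 returns (0, 3)
H2 returns [(0, 3)]
= [(0, 3)]

Answer: [(0, 3)]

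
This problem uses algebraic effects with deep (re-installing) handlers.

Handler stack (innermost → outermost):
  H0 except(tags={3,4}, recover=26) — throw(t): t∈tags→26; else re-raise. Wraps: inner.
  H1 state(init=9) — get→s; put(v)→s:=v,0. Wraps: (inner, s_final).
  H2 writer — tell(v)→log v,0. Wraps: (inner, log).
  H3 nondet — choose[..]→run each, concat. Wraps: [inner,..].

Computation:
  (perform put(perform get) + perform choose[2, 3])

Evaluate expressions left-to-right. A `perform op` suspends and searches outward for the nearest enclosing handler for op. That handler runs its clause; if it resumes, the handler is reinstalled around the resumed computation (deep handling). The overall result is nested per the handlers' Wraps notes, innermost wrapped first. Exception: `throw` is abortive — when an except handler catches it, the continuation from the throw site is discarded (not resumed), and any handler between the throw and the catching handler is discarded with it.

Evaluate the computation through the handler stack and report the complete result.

Answer: [((2, 9), ()), ((3, 9), ())]

Step-by-step:
get @ H1 ⇒ 9
put(9) @ H1 ⇒ s:=9
choose[2, 3] @ H3
  branch[0] choose=2:
    H0 returns 2
    H1 returns (2, 9)
    H2 returns ((2, 9), ())
    H3 returns [((2, 9), ())]
  branch[1] choose=3:
    H0 returns 3
    H1 returns (3, 9)
    H2 returns ((3, 9), ())
    H3 returns [((3, 9), ())]
= [((2, 9), ()), ((3, 9), ())]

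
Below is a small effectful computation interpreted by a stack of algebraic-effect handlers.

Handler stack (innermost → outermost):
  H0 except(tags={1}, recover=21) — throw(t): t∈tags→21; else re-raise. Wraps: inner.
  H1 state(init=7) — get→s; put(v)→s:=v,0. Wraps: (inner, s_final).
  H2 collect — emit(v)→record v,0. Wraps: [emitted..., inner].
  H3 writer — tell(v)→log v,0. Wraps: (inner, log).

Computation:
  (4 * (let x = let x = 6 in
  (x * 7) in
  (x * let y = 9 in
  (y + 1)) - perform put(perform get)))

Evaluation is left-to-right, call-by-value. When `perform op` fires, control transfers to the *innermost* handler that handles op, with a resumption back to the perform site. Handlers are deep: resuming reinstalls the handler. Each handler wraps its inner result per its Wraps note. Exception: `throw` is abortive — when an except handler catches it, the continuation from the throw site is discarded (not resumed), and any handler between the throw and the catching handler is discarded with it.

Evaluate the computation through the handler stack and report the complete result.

Step-by-step:
get @ H1 ⇒ 7
put(7) @ H1 ⇒ s:=7
H0 returns 1680
H1 returns (1680, 7)
H2 returns [(1680, 7)]
H3 returns ([(1680, 7)], ())
= ([(1680, 7)], ())

Answer: ([(1680, 7)], ())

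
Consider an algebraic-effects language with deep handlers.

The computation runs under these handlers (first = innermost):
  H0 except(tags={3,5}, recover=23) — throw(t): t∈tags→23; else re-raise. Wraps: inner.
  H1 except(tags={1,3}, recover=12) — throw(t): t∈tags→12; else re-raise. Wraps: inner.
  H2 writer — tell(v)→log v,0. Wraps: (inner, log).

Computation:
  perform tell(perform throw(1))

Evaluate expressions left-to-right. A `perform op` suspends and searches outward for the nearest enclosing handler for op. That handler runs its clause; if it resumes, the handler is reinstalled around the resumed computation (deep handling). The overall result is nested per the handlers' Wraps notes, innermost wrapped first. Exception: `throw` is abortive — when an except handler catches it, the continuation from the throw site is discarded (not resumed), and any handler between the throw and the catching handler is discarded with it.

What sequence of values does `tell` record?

Answer: ()

Evaluation trace:
throw(1) @ H0 re-raised
throw(1) @ H1 caught ⇒ 12
H2 returns (12, ())
= (12, ())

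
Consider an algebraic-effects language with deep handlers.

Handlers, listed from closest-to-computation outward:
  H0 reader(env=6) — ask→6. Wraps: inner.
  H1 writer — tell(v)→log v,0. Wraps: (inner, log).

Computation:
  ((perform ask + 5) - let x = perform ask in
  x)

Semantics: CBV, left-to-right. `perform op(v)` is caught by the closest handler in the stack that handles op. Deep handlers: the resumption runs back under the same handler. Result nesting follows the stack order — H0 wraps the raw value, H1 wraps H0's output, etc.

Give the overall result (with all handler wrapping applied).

Working:
ask @ H0 ⇒ 6
ask @ H0 ⇒ 6
H0 returns 5
H1 returns (5, ())
= (5, ())

Answer: (5, ())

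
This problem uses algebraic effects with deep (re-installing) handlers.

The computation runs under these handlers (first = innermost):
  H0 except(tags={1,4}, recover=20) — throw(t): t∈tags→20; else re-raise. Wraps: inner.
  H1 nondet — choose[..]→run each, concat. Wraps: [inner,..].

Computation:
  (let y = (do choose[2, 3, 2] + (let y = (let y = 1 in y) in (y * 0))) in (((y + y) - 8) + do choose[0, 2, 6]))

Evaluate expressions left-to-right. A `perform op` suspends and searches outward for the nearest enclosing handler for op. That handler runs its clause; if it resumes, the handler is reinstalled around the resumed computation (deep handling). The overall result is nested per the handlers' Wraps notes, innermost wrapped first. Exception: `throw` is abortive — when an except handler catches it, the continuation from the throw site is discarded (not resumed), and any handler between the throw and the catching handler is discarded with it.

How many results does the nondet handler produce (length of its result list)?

Working:
choose[2, 3, 2] @ H1
  branch[0] choose=2:
    choose[0, 2, 6] @ H1
      branch[0] choose=0:
        H0 returns -4
        H1 returns [-4]
      branch[1] choose=2:
        H0 returns -2
        H1 returns [-2]
      branch[2] choose=6:
        H0 returns 2
        H1 returns [2]
  branch[1] choose=3:
    choose[0, 2, 6] @ H1
      branch[0] choose=0:
        H0 returns -2
        H1 returns [-2]
      branch[1] choose=2:
        H0 returns 0
        H1 returns [0]
      branch[2] choose=6:
        H0 returns 4
        H1 returns [4]
  branch[2] choose=2:
    choose[0, 2, 6] @ H1
      branch[0] choose=0:
        H0 returns -4
        H1 returns [-4]
      branch[1] choose=2:
        H0 returns -2
        H1 returns [-2]
      branch[2] choose=6:
        H0 returns 2
        H1 returns [2]
= [-4, -2, 2, -2, 0, 4, -4, -2, 2]

Answer: 9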